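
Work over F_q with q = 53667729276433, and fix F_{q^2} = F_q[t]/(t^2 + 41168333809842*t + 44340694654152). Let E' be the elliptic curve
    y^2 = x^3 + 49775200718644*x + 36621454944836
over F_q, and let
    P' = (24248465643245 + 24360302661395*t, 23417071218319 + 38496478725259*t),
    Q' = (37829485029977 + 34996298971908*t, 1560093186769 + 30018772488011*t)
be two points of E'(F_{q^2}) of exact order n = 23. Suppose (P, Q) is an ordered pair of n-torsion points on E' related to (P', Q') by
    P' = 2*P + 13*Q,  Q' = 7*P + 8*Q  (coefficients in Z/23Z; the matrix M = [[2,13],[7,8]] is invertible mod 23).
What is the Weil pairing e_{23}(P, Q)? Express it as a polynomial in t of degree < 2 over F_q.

50519996443968 + 42783032640946*t

Since e_{23}(P,P)=e_{23}(Q,Q)=1 and e_{23}(Q,P)=e_{23}(P,Q)^{-1}, expanding e_{23}(2*P + 13*Q,7*P + 8*Q) leaves e(P,Q)^det(M).
det M = 2*8 - 13*7 = -75 = 17 (mod 23); 17^{-1} = 19 (mod 23).
5-bit Miller (10111) on E'/F_{53667729276433} with a'=49775200718644, b'=36621454944836: accumulate tangent/chord ratios at Q'+S and P'+S'.
f_P(D_Q)/f_Q(D_P) = 1533890230844 + 28021187285408*t.
Raise to 19: e(P,Q) = 50519996443968 + 42783032640946*t in mu_{23}.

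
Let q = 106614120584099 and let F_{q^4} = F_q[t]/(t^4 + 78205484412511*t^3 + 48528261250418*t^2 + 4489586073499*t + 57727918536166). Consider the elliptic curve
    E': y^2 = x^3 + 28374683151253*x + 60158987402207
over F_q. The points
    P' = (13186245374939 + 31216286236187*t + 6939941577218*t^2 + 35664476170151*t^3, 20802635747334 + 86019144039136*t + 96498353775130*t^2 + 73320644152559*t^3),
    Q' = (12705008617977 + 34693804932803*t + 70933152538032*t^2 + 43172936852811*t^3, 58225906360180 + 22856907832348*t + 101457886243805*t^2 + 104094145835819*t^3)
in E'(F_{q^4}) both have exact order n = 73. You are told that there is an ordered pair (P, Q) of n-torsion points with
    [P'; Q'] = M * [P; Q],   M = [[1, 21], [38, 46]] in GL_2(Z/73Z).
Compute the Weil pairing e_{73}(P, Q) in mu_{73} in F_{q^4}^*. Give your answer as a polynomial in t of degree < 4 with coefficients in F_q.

5051028502804 + 95848875207598*t + 26152048846384*t^2 + 7312031524431*t^3

e_{73} is bilinear + alternating on E[73], so e_{73}(1*P + 21*Q, 38*P + 46*Q) = e_{73}(P,Q)^(1*46-21*38).
Hence e(P,Q) = e(P',Q')^{63} where 63 = 51^{-1} mod 73.
Build f_{73,P'} and f_{73,Q'} via the 7-bit ladder of 73=1001001_2; evaluate at shifted divisors; quotient in F_{106614120584099^4}.
The quotient is 865268826206 + 69262045806166*t + 6432885196593*t^2 + 97855220196518*t^3.
Finally e_{73}(P,Q) = 5051028502804 + 95848875207598*t + 26152048846384*t^2 + 7312031524431*t^3.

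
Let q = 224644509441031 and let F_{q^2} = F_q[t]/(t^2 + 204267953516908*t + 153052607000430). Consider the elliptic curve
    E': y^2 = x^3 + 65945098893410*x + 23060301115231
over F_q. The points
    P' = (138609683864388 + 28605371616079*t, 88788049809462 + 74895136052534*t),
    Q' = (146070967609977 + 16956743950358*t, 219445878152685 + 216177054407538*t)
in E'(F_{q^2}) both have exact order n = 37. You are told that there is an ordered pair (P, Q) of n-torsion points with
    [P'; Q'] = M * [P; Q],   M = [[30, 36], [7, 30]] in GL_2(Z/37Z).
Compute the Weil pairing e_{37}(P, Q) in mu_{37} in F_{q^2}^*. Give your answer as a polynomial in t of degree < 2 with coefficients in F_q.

Since e_{37}(P,P)=e_{37}(Q,Q)=1 and e_{37}(Q,P)=e_{37}(P,Q)^{-1}, expanding e_{37}(30*P + 36*Q,7*P + 30*Q) leaves e(P,Q)^det(M).
So e_{37}(P,Q) = e_{37}(P',Q')^{2}, since 19*2 = 1 mod 37.
n = 37 = (100101)_2 (6 bits, wt 3); accumulate f_{37,P'}(Q'+S)/f_{37,P'}(S) along the 5-step ladder.
e_{37}(P',Q') = 66936389185610 + 103764126153625*t.
(66936389185610 + 103764126153625*t)^{2} mod (224644509441031,f) = 186797053816764 + 71178140397669*t.

186797053816764 + 71178140397669*t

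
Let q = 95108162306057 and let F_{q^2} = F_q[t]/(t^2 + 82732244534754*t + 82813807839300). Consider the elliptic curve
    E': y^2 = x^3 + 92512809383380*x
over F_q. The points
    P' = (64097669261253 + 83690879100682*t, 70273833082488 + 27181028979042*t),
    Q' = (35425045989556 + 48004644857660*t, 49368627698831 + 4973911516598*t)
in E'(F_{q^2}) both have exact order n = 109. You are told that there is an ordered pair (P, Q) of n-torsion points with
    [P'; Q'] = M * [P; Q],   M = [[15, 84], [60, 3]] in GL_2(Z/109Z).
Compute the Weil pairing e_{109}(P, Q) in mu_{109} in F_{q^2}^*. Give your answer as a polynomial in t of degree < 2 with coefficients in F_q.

The 109-Weil pairing on E[109] over F_{95108162306057} is alternating-bilinear: e_{109}(P',Q') = e_{109}(P,Q)^det(M).
det(M) mod 109 = 19; its inverse in (Z/109)^* is 23 (check: 19*23 mod 109 = 1).
Build f_{109,P'} and f_{109,Q'} via the 7-bit ladder of 109=1101101_2; evaluate at shifted divisors; quotient in F_{95108162306057^2}.
So e_{109}(P',Q') = 31595632632410 + 13077315956855*t.
(31595632632410 + 13077315956855*t)^{23} mod (95108162306057,f) = 32415544584130 + 89995247224338*t.

32415544584130 + 89995247224338*t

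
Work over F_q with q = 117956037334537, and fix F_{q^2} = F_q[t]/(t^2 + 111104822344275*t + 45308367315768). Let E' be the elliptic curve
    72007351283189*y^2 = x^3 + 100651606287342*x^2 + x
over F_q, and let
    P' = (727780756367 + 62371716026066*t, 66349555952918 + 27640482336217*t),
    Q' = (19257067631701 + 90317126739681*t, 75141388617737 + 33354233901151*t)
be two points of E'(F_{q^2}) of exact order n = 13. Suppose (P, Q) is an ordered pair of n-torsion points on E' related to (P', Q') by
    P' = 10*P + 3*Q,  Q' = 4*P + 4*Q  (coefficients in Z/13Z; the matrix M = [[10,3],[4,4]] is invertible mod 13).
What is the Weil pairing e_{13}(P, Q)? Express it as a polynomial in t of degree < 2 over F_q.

Since e_{13}(P,P)=e_{13}(Q,Q)=1 and e_{13}(Q,P)=e_{13}(P,Q)^{-1}, expanding e_{13}(10*P + 3*Q,4*P + 4*Q) leaves e(P,Q)^det(M).
So e_{13}(P,Q) = e_{13}(P',Q')^{7}, since 2*7 = 1 mod 13.
Montgomery->Weierstrass: x_W = 37176864323269*x+112210619824298, y_W=37176864323269*y on F_{117956037334537}; lands on y^2=x^3+70229019089123*x+85053582941926.
4-bit Miller (1101) on E'/F_{117956037334537} with a'=70229019089123, b'=85053582941926: accumulate tangent/chord ratios at Q'+S and P'+S'.
e_{13}(P',Q') = 39969357349383 + 11641711299660*t.
Finally e_{13}(P,Q) = 24777732439192 + 9785673751761*t.

24777732439192 + 9785673751761*t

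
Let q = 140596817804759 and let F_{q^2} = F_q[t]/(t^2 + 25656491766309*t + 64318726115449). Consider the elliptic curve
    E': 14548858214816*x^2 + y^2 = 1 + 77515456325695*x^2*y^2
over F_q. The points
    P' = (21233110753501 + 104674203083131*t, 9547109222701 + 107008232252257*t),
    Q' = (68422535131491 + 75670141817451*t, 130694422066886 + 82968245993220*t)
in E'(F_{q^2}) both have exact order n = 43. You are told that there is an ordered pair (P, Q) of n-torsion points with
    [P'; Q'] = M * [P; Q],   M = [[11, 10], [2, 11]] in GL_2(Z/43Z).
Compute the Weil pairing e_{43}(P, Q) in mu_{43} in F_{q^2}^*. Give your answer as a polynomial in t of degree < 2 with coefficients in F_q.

29429832492205 + 139393683575670*t

Since e_{43}(P,P)=e_{43}(Q,Q)=1 and e_{43}(Q,P)=e_{43}(P,Q)^{-1}, expanding e_{43}(11*P + 10*Q,2*P + 11*Q) leaves e(P,Q)^det(M).
11*11 - 10*2 = 101; reduced mod 43: det = 15, inverse 23.
Edwards a_E,d_E -> Montgomery A=77265327904138,B=137025536838218 -> Weierstrass 49061610646035,138339559914932 via alpha=85642461325798,beta=19407554923470.
n = 43 = (101011)_2 (6 bits, wt 4); accumulate f_{43,P'}(Q'+S)/f_{43,P'}(S) along the 5-step ladder.
f_P(D_Q)/f_Q(D_P) = 133950580973002 + 78610278492232*t.
Finally e_{43}(P,Q) = 29429832492205 + 139393683575670*t.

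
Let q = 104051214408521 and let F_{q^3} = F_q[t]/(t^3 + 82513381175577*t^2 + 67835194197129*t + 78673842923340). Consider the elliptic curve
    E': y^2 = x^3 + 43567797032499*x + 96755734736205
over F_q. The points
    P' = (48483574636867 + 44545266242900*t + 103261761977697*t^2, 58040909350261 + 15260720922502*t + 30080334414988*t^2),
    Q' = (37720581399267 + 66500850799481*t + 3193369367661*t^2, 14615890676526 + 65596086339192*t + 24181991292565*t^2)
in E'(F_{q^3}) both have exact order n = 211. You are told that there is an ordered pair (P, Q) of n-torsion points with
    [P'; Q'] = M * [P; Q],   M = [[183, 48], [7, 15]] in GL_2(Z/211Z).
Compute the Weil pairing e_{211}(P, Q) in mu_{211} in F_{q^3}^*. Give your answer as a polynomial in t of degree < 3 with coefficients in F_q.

78813581061379 + 12762158435205*t + 65842431300987*t^2

Alternating bilinearity on E[211] (values in mu_{211} in F_{104051214408521^3}) gives e(P',Q') = e(P,Q)^det(M).
183*15 - 48*7 = 2409; reduced mod 211: det = 88, inverse 12.
n = 211 = (11010011)_2 (8 bits, wt 5); accumulate f_{211,P'}(Q'+S)/f_{211,P'}(S) along the 7-step ladder.
Result: e(P',Q') = 79543224091057 + 40632662850216*t + 5281079499345*t^2.
e_{211}(P,Q) = (79543224091057 + 40632662850216*t + 5281079499345*t^2)^{12} = 78813581061379 + 12762158435205*t + 65842431300987*t^2.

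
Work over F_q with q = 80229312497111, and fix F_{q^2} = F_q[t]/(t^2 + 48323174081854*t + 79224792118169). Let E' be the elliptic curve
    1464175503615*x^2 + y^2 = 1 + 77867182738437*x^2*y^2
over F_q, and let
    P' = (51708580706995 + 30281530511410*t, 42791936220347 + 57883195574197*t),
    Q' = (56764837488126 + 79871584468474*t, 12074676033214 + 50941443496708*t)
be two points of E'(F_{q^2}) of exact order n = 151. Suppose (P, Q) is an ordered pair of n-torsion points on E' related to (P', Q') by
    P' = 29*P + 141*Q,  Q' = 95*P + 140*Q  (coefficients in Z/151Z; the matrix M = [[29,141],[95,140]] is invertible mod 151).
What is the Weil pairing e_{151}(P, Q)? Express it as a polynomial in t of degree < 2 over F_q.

58795887286554 + 65014113387369*t

The 151-Weil pairing on E[151] over F_{80229312497111} is alternating-bilinear: e_{151}(P',Q') = e_{151}(P,Q)^det(M).
29*140 - 141*95 = -9335; reduced mod 151: det = 27, inverse 28.
Edwards->Montgomery: u=(1+y)/(1-y), v=u/x -> 49515286000045v^2=u^3+23058757073513u^2+u; then x_W=21013904439850u+13221893040342: y^2=x^3+70667134548489*x+65196867239020.
Miller loop for e_{151} over F_{80229312497111^2}: bits of 151 = 10010111; 7 double steps + 4 add steps, l/v at each.
So e_{151}(P',Q') = 70098469786423 + 21295777463293*t.
Thus e_{151}(P,Q) = 58795887286554 + 65014113387369*t.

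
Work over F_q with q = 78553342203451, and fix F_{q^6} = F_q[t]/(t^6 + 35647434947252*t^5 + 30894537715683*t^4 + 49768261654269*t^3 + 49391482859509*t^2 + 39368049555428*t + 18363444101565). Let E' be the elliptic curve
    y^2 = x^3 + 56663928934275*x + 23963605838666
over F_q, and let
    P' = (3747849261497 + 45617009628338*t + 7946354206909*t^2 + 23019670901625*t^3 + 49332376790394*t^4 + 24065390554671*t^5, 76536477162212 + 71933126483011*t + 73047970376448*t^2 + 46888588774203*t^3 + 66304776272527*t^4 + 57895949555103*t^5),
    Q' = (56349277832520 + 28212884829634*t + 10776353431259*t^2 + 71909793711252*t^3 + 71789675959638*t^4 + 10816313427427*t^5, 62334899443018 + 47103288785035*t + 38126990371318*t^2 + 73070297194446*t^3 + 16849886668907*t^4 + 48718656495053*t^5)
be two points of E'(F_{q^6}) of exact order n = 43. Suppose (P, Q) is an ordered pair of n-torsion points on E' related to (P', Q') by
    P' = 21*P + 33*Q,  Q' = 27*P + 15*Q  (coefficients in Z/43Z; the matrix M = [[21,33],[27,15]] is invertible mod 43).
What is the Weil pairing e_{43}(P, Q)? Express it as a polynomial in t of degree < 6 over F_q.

Alternating bilinearity on E[43] (values in mu_{43} in F_{78553342203451^6}) gives e(P',Q') = e(P,Q)^det(M).
So e_{43}(P,Q) = e_{43}(P',Q')^{5}, since 26*5 = 1 mod 43.
n = 43 = (101011)_2 (6 bits, wt 4); accumulate f_{43,P'}(Q'+S)/f_{43,P'}(S) along the 5-step ladder.
Result: e(P',Q') = 40840808404613 + 35669549717285*t + 68234572589163*t^2 + 39780009467176*t^3 + 54637232794923*t^4 + 69329163977842*t^5.
(40840808404613 + 35669549717285*t + 68234572589163*t^2 + 39780009467176*t^3 + 54637232794923*t^4 + 69329163977842*t^5)^{5} mod (78553342203451,f) = 75476952701506 + 68810841457584*t + 25332797071727*t^2 + 28009681587884*t^3 + 9635791615548*t^4 + 31776401338558*t^5.

75476952701506 + 68810841457584*t + 25332797071727*t^2 + 28009681587884*t^3 + 9635791615548*t^4 + 31776401338558*t^5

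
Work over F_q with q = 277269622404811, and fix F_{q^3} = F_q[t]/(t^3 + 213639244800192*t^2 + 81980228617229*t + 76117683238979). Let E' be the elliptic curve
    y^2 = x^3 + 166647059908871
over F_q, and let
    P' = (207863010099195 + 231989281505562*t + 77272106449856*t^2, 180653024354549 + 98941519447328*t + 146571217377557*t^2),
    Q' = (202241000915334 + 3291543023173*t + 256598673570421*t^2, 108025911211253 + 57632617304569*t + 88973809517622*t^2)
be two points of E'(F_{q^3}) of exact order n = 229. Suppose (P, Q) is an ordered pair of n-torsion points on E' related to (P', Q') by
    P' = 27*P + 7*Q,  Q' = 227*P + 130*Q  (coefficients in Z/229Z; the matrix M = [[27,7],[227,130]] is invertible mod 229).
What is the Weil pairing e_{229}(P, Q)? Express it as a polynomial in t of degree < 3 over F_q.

120695872949012 + 252406525621832*t + 172094047339816*t^2

The 229-Weil pairing on E[229] over F_{277269622404811} is alternating-bilinear: e_{229}(P',Q') = e_{229}(P,Q)^det(M).
27*130 - 7*227 = 1921; reduced mod 229: det = 89, inverse 211.
Build f_{229,P'} and f_{229,Q'} via the 8-bit ladder of 229=11100101_2; evaluate at shifted divisors; quotient in F_{277269622404811^3}.
So e_{229}(P',Q') = 87529826229273 + 12698918396213*t + 124430060124158*t^2.
Thus e_{229}(P,Q) = 120695872949012 + 252406525621832*t + 172094047339816*t^2.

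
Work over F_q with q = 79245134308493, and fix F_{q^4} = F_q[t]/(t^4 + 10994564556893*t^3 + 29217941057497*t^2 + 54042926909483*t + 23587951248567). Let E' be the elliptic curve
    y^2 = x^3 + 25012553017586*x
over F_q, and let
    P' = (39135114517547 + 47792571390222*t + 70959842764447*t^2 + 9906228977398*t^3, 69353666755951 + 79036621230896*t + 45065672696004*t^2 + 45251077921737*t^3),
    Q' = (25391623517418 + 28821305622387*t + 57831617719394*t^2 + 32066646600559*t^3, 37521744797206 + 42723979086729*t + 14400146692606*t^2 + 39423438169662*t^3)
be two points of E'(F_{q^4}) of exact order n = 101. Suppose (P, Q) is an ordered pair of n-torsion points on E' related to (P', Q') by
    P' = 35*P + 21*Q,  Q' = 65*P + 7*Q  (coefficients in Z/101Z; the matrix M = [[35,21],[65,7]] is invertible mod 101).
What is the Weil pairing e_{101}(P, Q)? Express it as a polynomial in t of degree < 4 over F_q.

The 101-Weil pairing on E[101] over F_{79245134308493} is alternating-bilinear: e_{101}(P',Q') = e_{101}(P,Q)^det(M).
So e_{101}(P,Q) = e_{101}(P',Q')^{56}, since 92*56 = 1 mod 101.
Miller loop for e_{101} over F_{79245134308493^4}: bits of 101 = 1100101; 6 double steps + 3 add steps, l/v at each.
Miller gives e_{101}(P',Q') = 51101381440107 + 35498326896946*t + 29277327370260*t^2 + 71194060133308*t^3 in F_{79245134308493^4}.
Finally e_{101}(P,Q) = 78697427919041 + 54583422982676*t + 12557444624735*t^2 + 5953872855486*t^3.

78697427919041 + 54583422982676*t + 12557444624735*t^2 + 5953872855486*t^3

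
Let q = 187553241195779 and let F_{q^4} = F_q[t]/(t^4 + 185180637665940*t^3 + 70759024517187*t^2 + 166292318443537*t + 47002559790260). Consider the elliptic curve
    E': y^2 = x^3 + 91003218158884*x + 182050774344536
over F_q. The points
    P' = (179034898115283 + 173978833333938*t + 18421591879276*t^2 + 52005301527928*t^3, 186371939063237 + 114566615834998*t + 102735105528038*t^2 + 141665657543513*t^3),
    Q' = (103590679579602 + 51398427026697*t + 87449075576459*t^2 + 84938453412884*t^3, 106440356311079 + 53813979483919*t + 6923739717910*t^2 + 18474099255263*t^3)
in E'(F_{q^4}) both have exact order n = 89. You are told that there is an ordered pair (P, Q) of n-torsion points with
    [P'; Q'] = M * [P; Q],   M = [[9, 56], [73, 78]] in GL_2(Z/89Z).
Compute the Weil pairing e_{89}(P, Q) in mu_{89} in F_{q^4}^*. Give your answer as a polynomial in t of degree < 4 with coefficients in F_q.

108781886189107 + 54932210523059*t + 51160953053038*t^2 + 72372622546741*t^3

Alternating bilinearity on E[89] (values in mu_{89} in F_{187553241195779^4}) gives e(P',Q') = e(P,Q)^det(M).
So e_{89}(P,Q) = e_{89}(P',Q')^{22}, since 85*22 = 1 mod 89.
7-bit Miller (1011001) on E'/F_{187553241195779} with a'=91003218158884, b'=182050774344536: accumulate tangent/chord ratios at Q'+S and P'+S'.
So e_{89}(P',Q') = 101771185659789 + 12848799870062*t + 22302819357847*t^2 + 141519100515030*t^3.
e_{89}(P,Q) = (101771185659789 + 12848799870062*t + 22302819357847*t^2 + 141519100515030*t^3)^{22} = 108781886189107 + 54932210523059*t + 51160953053038*t^2 + 72372622546741*t^3.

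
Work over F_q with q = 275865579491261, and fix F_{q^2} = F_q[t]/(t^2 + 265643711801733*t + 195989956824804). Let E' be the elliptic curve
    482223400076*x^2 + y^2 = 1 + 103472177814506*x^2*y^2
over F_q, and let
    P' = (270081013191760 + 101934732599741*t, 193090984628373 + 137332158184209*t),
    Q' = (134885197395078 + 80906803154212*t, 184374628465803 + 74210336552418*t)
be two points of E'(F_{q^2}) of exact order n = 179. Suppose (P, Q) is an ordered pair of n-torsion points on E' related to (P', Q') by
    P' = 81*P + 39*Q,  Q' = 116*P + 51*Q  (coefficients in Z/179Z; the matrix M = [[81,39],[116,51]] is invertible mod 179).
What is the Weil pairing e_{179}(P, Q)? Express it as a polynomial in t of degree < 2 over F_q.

Alternating bilinearity on E[179] (values in mu_{179} in F_{275865579491261^2}) gives e(P',Q') = e(P,Q)^det(M).
Hence e(P,Q) = e(P',Q')^{46} where 46 = 144^{-1} mod 179.
Map (x,y)_Ed via u=(1+y)/(1-y), v=(1+y)/((1-y)x) to Montgomery A=160475786995193,B=8720600646653; then to (a',b')=(225657650289768,52765489629786).
Double-and-add over 10110011: 8-1 doublings, 5-1 additions; each step l_{T,T}/v_{2T} or l_{T,P'}/v at Q'+S for random S.
e_{179}(P',Q') = 146913082805584 + 120863216781298*t.
Hence e(P,Q) = 267853765379450 + 169951749198385*t in F_{275865579491261^2}^*.

267853765379450 + 169951749198385*t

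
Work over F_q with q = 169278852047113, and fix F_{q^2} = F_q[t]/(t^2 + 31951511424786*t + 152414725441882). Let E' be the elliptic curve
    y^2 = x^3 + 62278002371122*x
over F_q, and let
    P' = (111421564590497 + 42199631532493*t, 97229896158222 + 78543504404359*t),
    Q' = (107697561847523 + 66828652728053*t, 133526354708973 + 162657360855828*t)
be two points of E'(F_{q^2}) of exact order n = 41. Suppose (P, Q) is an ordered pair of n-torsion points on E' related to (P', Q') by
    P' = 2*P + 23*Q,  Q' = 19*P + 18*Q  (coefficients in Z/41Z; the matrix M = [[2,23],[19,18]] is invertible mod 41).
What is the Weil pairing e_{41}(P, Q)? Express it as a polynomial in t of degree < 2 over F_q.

161226748086265 + 35028272626427*t

Alternating bilinearity on E[41] (values in mu_{41} in F_{169278852047113^2}) gives e(P',Q') = e(P,Q)^det(M).
det M = 2*18 - 23*19 = -401 = 9 (mod 41); 9^{-1} = 32 (mod 41).
6-bit Miller (101001) on E'/F_{169278852047113} with a'=62278002371122, b'=0: accumulate tangent/chord ratios at Q'+S and P'+S'.
The quotient is 65330661618467 + 148013241932264*t.
Hence e(P,Q) = 161226748086265 + 35028272626427*t in F_{169278852047113^2}^*.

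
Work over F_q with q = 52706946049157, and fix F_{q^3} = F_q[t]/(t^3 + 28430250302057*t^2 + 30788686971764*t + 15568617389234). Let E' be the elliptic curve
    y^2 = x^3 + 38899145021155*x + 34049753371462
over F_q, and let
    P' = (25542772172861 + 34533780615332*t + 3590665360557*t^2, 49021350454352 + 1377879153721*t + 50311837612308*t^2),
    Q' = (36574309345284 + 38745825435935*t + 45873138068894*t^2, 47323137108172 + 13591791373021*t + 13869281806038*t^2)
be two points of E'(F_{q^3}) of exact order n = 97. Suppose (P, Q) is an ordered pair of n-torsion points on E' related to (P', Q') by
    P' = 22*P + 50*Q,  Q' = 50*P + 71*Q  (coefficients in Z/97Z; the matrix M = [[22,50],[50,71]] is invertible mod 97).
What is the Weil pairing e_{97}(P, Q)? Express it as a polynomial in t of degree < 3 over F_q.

Alternating bilinearity on E[97] (values in mu_{97} in F_{52706946049157^3}) gives e(P',Q') = e(P,Q)^det(M).
Inverting 32 mod 97: 94. Thus e_{97}(P,Q) = e(P',Q')^{94}.
Miller loop for e_{97} over F_{52706946049157^3}: bits of 97 = 1100001; 6 double steps + 2 add steps, l/v at each.
f_P(D_Q)/f_Q(D_P) = 31570669616586 + 45646729086382*t + 14244595681085*t^2.
e_{97}(P,Q) = (31570669616586 + 45646729086382*t + 14244595681085*t^2)^{94} = 26862047849943 + 10181385344814*t + 50973209614689*t^2.

26862047849943 + 10181385344814*t + 50973209614689*t^2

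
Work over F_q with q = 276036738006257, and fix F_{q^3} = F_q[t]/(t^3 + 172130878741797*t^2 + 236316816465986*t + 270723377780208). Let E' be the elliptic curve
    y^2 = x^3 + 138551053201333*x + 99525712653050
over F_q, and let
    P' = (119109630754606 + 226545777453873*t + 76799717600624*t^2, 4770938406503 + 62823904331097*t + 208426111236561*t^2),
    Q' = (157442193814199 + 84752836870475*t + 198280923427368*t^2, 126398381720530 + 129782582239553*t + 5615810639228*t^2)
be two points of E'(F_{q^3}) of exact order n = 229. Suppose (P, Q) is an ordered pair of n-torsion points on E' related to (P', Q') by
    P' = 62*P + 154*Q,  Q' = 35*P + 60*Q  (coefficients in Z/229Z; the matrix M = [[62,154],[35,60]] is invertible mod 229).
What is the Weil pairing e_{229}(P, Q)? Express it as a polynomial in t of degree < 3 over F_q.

e_{229} is bilinear + alternating on E[229], so e_{229}(62*P + 154*Q, 35*P + 60*Q) = e_{229}(P,Q)^(62*60-154*35).
62*60 - 154*35 = -1670; reduced mod 229: det = 162, inverse 41.
Miller loop for e_{229} over F_{276036738006257^3}: bits of 229 = 11100101; 7 double steps + 4 add steps, l/v at each.
Result: e(P',Q') = 164877738492370 + 114398233460161*t + 196737937684515*t^2.
Finally e_{229}(P,Q) = 155923858349878 + 136679375835599*t + 205437631097934*t^2.

155923858349878 + 136679375835599*t + 205437631097934*t^2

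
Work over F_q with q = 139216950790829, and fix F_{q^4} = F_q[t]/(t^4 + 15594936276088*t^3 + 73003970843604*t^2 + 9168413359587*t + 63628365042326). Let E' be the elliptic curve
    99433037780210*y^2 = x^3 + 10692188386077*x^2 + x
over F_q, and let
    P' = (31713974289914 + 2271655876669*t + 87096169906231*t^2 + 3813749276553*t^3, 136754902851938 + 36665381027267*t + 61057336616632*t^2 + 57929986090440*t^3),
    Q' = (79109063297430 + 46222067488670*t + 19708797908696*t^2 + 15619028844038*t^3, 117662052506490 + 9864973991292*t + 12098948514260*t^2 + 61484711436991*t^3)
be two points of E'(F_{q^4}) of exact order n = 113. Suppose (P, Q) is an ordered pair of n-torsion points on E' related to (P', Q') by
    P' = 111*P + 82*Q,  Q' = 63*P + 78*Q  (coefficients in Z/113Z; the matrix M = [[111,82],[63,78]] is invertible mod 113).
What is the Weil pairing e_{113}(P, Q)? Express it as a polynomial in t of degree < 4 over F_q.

e_{113} is bilinear + alternating on E[113], so e_{113}(111*P + 82*Q, 63*P + 78*Q) = e_{113}(P,Q)^(111*78-82*63).
111*78 - 82*63 = 3492; reduced mod 113: det = 102, inverse 41.
Undo Montgomery via alpha=17420090049679, beta=63741347192849: (a',b')=(5752300887766,137964882257719) over F_{139216950790829}.
Run Miller on y^2=x^3+5752300887766*x+137964882257719 over F_{139216950790829}: ladder 1110001 (7 bits); e = f_P(D_Q)/f_Q(D_P).
Result: e(P',Q') = 72806133662189 + 49994085619972*t + 84629333570848*t^2 + 74117497044408*t^3.
(72806133662189 + 49994085619972*t + 84629333570848*t^2 + 74117497044408*t^3)^{41} mod (139216950790829,f) = 88302390377990 + 90419419801677*t + 100260660440077*t^2 + 73877694141797*t^3.

88302390377990 + 90419419801677*t + 100260660440077*t^2 + 73877694141797*t^3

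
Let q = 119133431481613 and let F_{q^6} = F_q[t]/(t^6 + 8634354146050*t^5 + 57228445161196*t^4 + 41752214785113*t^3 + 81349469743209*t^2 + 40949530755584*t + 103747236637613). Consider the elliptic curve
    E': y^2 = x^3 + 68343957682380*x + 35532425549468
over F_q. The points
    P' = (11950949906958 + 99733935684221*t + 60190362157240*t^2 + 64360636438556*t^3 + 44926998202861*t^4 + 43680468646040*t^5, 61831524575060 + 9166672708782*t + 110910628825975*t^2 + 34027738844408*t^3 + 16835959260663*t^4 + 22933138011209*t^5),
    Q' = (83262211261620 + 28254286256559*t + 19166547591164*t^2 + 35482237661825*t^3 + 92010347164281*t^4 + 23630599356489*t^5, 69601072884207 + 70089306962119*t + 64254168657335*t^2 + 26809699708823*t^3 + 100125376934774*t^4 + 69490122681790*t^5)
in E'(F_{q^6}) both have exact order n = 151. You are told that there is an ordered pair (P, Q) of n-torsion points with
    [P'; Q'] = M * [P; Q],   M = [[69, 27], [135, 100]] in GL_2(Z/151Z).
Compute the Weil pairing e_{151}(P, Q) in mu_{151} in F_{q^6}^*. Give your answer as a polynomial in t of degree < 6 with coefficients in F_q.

Since e_{151}(P,P)=e_{151}(Q,Q)=1 and e_{151}(Q,P)=e_{151}(P,Q)^{-1}, expanding e_{151}(69*P + 27*Q,135*P + 100*Q) leaves e(P,Q)^det(M).
Hence e(P,Q) = e(P',Q')^{9} where 9 = 84^{-1} mod 151.
Double-and-add over 10010111: 8-1 doublings, 5-1 additions; each step l_{T,T}/v_{2T} or l_{T,P'}/v at Q'+S for random S.
So e_{151}(P',Q') = 59692369102382 + 49853134380607*t + 87208695442641*t^2 + 92457009409368*t^3 + 5643060996351*t^4 + 4918394129609*t^5.
Thus e_{151}(P,Q) = 30640889870710 + 93115592907961*t + 49680100060191*t^2 + 11652203204212*t^3 + 60453352505787*t^4 + 85918851199583*t^5.

30640889870710 + 93115592907961*t + 49680100060191*t^2 + 11652203204212*t^3 + 60453352505787*t^4 + 85918851199583*t^5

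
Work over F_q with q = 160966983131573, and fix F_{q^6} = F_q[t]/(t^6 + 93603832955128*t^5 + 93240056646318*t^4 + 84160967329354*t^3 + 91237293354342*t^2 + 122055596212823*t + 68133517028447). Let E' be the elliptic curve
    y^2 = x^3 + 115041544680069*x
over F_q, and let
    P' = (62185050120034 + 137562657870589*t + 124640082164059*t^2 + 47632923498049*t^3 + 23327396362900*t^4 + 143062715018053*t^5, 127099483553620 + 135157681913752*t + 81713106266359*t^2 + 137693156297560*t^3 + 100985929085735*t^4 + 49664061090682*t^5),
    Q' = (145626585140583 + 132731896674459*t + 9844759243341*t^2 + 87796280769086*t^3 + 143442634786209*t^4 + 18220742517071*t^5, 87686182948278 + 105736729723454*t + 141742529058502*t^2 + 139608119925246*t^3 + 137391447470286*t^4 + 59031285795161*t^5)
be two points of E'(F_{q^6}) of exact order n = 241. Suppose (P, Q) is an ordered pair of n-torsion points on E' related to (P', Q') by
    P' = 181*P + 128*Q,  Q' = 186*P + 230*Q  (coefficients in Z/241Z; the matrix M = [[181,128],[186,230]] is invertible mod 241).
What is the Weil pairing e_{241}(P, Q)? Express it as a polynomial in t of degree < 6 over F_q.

e_{241} is bilinear + alternating on E[241], so e_{241}(181*P + 128*Q, 186*P + 230*Q) = e_{241}(P,Q)^(181*230-128*186).
det M = 181*230 - 128*186 = 17822 = 229 (mod 241); 229^{-1} = 20 (mod 241).
Run Miller on y^2=x^3+115041544680069*x over F_{160966983131573}: ladder 11110001 (8 bits); e = f_P(D_Q)/f_Q(D_P).
Miller gives e_{241}(P',Q') = 122364570361610 + 27256790666062*t + 45658092070850*t^2 + 95531148845920*t^3 + 151560971019726*t^4 + 108142260124640*t^5 in F_{160966983131573^6}.
Thus e_{241}(P,Q) = 94199305591446 + 8497183514369*t + 23227751289497*t^2 + 115524250913967*t^3 + 58213180336403*t^4 + 52360454974153*t^5.

94199305591446 + 8497183514369*t + 23227751289497*t^2 + 115524250913967*t^3 + 58213180336403*t^4 + 52360454974153*t^5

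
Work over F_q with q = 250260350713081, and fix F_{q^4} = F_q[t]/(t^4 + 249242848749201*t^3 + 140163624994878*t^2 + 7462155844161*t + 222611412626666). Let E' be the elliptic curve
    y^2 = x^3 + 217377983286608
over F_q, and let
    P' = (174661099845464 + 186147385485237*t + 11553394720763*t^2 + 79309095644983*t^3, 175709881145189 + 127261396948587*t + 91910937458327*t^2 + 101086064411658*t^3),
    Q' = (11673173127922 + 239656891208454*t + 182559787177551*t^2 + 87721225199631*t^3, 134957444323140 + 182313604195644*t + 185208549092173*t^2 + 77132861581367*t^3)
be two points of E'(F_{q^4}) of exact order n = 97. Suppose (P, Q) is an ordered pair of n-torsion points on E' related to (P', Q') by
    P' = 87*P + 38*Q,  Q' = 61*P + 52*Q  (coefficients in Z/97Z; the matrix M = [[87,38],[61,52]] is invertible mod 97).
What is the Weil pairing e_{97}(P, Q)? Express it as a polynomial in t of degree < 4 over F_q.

238821949407371 + 82361299685702*t + 174701046227932*t^2 + 117396719180432*t^3

e_{97} is bilinear + alternating on E[97], so e_{97}(87*P + 38*Q, 61*P + 52*Q) = e_{97}(P,Q)^(87*52-38*61).
So e_{97}(P,Q) = e_{97}(P',Q')^{31}, since 72*31 = 1 mod 97.
Double-and-add over 1100001: 7-1 doublings, 3-1 additions; each step l_{T,T}/v_{2T} or l_{T,P'}/v at Q'+S for random S.
e_{97}(P',Q') = 5860244631130 + 104534795766697*t + 232443567819529*t^2 + 115803794144907*t^3.
(5860244631130 + 104534795766697*t + 232443567819529*t^2 + 115803794144907*t^3)^{31} mod (250260350713081,f) = 238821949407371 + 82361299685702*t + 174701046227932*t^2 + 117396719180432*t^3.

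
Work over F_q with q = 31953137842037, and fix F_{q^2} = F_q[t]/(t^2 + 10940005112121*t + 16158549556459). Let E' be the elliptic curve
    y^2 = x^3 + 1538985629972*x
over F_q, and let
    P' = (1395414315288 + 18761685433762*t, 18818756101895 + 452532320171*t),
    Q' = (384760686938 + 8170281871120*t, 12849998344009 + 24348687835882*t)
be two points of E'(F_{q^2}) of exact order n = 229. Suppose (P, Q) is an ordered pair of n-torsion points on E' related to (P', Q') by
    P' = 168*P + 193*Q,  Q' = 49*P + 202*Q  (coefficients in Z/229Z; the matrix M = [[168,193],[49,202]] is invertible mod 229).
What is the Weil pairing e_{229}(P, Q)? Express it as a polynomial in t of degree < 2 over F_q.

Since e_{229}(P,P)=e_{229}(Q,Q)=1 and e_{229}(Q,P)=e_{229}(P,Q)^{-1}, expanding e_{229}(168*P + 193*Q,49*P + 202*Q) leaves e(P,Q)^det(M).
det(M) mod 229 = 205; its inverse in (Z/229)^* is 124 (check: 205*124 mod 229 = 1).
Build f_{229,P'} and f_{229,Q'} via the 8-bit ladder of 229=11100101_2; evaluate at shifted divisors; quotient in F_{31953137842037^2}.
e_{229}(P',Q') = 18566033967090 + 28943979492351*t.
Raise to 124: e(P,Q) = 769835932207 + 12633106758721*t in mu_{229}.

769835932207 + 12633106758721*t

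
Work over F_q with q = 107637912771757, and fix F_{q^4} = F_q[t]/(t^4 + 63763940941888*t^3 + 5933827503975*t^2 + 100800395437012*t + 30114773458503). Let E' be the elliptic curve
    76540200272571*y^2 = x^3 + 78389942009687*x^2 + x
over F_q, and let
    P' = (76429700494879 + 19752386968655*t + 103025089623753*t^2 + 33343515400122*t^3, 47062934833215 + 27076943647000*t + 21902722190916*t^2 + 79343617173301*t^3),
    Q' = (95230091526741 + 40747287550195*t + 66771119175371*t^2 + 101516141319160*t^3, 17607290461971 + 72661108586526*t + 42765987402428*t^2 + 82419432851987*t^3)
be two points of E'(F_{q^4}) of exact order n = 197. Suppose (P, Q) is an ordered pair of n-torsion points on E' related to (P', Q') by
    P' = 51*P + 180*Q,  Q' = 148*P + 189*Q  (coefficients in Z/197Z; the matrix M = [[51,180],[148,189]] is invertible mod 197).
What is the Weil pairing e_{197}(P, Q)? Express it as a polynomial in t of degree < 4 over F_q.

e_{197} is bilinear + alternating on E[197], so e_{197}(51*P + 180*Q, 148*P + 189*Q) = e_{197}(P,Q)^(51*189-180*148).
51*189 - 180*148 = -17001; reduced mod 197: det = 138, inverse 10.
Set x_W=29815878250652*u+18259091010821, y_W=29815878250652*v; then E': y_W^2=x_W^3+7859163017568*x_W+17823946558797.
Double-and-add over 11000101: 8-1 doublings, 4-1 additions; each step l_{T,T}/v_{2T} or l_{T,P'}/v at Q'+S for random S.
e_{197}(P',Q') = 91553936217342 + 42379031613185*t + 88966462969052*t^2 + 66268022828224*t^3.
Thus e_{197}(P,Q) = 60780268221446 + 71444355328773*t + 58707135911006*t^2 + 24273764248941*t^3.

60780268221446 + 71444355328773*t + 58707135911006*t^2 + 24273764248941*t^3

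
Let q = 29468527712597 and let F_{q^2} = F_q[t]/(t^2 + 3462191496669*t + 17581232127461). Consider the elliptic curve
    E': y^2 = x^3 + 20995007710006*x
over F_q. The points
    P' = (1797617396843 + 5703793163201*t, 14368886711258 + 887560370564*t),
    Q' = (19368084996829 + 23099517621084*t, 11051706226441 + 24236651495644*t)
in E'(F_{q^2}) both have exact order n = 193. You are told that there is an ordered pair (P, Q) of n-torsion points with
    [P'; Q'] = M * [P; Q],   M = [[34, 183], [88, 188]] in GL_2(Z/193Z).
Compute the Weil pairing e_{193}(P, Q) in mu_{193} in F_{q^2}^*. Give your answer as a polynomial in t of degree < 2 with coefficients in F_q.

Under M = [[34,183],[88,188]] in GL_2(Z/193), e_{193}(P',Q') = e_{193}(P,Q)^(34*188-183*88 mod 193).
det M = 34*188 - 183*88 = -9712 = 131 (mod 193); 131^{-1} = 28 (mod 193).
Double-and-add over 11000001: 8-1 doublings, 3-1 additions; each step l_{T,T}/v_{2T} or l_{T,P'}/v at Q'+S for random S.
Miller gives e_{193}(P',Q') = 26616348468448 + 20532262839790*t in F_{29468527712597^2}.
(26616348468448 + 20532262839790*t)^{28} mod (29468527712597,f) = 27013028659559 + 4726497782162*t.

27013028659559 + 4726497782162*t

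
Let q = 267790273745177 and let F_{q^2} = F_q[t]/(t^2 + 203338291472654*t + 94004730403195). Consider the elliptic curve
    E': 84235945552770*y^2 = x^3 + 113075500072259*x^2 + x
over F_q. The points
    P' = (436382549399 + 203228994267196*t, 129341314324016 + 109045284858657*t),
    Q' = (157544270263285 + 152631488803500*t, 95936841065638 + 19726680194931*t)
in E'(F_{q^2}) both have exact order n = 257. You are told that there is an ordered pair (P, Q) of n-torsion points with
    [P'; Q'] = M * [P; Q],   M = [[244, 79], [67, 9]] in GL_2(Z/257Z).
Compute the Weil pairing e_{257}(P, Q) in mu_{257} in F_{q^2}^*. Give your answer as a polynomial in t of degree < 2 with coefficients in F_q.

170358444857094 + 72001115622273*t

e_{257} is bilinear + alternating on E[257], so e_{257}(244*P + 79*Q, 67*P + 9*Q) = e_{257}(P,Q)^(244*9-79*67).
det(M) mod 257 = 244; its inverse in (Z/257)^* is 79 (check: 244*79 mod 257 = 1).
Set x_W=70743262776520*u+119346422091964, y_W=70743262776520*v; then E': y_W^2=x_W^3+178370591339288*x_W+95697923617173.
Build f_{257,P'} and f_{257,Q'} via the 9-bit ladder of 257=100000001_2; evaluate at shifted divisors; quotient in F_{267790273745177^2}.
The quotient is 191611923883174 + 174195849187337*t.
(191611923883174 + 174195849187337*t)^{79} mod (267790273745177,f) = 170358444857094 + 72001115622273*t.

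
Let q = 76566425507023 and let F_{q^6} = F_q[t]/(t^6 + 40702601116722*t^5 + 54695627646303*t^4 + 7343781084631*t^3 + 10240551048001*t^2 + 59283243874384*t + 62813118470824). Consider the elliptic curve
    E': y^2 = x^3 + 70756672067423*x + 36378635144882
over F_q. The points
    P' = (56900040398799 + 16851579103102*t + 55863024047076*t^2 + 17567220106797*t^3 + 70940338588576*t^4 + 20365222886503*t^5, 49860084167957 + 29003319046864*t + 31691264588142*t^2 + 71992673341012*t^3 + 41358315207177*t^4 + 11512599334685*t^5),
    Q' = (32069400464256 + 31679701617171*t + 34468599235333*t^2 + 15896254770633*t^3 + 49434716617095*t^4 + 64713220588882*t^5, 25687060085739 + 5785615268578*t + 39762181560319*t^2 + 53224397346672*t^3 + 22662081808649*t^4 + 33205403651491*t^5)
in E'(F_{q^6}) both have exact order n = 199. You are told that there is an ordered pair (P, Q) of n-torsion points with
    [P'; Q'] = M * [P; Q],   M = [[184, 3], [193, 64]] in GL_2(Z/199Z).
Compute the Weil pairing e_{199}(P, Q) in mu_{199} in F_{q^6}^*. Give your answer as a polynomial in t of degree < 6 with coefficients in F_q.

51786599807527 + 8080322615195*t + 16778565643814*t^2 + 9076756835691*t^3 + 58650449039*t^4 + 30964308649762*t^5

e_{199} is bilinear + alternating on E[199], so e_{199}(184*P + 3*Q, 193*P + 64*Q) = e_{199}(P,Q)^(184*64-3*193).
det M = 184*64 - 3*193 = 11197 = 53 (mod 199); 53^{-1} = 184 (mod 199).
Double-and-add over 11000111: 8-1 doublings, 5-1 additions; each step l_{T,T}/v_{2T} or l_{T,P'}/v at Q'+S for random S.
So e_{199}(P',Q') = 28961169957998 + 53825717267535*t + 20397534114424*t^2 + 49765353717537*t^3 + 46724799514608*t^4 + 13718891540200*t^5.
Raise to 184: e(P,Q) = 51786599807527 + 8080322615195*t + 16778565643814*t^2 + 9076756835691*t^3 + 58650449039*t^4 + 30964308649762*t^5 in mu_{199}.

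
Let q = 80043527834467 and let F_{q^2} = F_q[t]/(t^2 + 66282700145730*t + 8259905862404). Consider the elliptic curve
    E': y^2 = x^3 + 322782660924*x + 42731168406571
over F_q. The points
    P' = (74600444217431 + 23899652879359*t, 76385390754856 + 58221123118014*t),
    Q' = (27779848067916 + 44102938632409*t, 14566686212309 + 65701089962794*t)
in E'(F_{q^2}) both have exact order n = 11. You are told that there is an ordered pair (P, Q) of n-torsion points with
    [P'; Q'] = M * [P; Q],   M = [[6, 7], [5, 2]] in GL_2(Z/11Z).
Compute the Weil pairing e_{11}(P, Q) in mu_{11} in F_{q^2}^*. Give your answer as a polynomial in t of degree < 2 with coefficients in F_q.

Since e_{11}(P,P)=e_{11}(Q,Q)=1 and e_{11}(Q,P)=e_{11}(P,Q)^{-1}, expanding e_{11}(6*P + 7*Q,5*P + 2*Q) leaves e(P,Q)^det(M).
Hence e(P,Q) = e(P',Q')^{10} where 10 = 10^{-1} mod 11.
Run Miller on y^2=x^3+322782660924*x+42731168406571 over F_{80043527834467}: ladder 1011 (4 bits); e = f_P(D_Q)/f_Q(D_P).
f_P(D_Q)/f_Q(D_P) = 64011960339640 + 12695812958126*t.
e_{11}(P,Q) = (64011960339640 + 12695812958126*t)^{10} = 32100244213812 + 67347714876341*t.

32100244213812 + 67347714876341*t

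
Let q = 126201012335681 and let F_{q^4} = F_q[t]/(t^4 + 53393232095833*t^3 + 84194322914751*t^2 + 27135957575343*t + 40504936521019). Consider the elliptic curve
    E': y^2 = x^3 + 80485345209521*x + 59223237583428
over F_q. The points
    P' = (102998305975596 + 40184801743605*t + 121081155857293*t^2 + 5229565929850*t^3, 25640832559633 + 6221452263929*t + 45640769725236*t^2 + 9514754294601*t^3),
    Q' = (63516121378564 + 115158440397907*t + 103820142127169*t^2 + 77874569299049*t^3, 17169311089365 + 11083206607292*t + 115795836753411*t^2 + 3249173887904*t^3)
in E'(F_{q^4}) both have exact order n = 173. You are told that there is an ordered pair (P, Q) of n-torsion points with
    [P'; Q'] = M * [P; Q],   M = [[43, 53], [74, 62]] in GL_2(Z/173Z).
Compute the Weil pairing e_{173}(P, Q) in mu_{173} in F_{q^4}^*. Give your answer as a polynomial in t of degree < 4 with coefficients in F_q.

46807803036225 + 46992249163968*t + 123751058886278*t^2 + 21952662188977*t^3

Under M = [[43,53],[74,62]] in GL_2(Z/173), e_{173}(P',Q') = e_{173}(P,Q)^(43*62-53*74 mod 173).
Inverting 128 mod 173: 123. Thus e_{173}(P,Q) = e(P',Q')^{123}.
Run Miller on y^2=x^3+80485345209521*x+59223237583428 over F_{126201012335681}: ladder 10101101 (8 bits); e = f_P(D_Q)/f_Q(D_P).
So e_{173}(P',Q') = 51747319184448 + 8435015538871*t + 111134738799217*t^2 + 54688970754737*t^3.
(51747319184448 + 8435015538871*t + 111134738799217*t^2 + 54688970754737*t^3)^{123} mod (126201012335681,f) = 46807803036225 + 46992249163968*t + 123751058886278*t^2 + 21952662188977*t^3.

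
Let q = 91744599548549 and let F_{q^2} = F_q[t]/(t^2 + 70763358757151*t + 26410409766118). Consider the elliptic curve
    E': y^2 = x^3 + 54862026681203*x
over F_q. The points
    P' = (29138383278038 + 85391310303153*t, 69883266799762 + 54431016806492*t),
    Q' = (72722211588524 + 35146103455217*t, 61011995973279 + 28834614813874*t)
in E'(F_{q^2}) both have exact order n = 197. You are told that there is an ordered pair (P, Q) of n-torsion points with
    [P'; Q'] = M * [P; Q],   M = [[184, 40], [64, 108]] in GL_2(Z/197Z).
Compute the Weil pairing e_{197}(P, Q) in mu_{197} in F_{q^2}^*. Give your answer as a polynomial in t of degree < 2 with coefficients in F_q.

e_{197} is bilinear + alternating on E[197], so e_{197}(184*P + 40*Q, 64*P + 108*Q) = e_{197}(P,Q)^(184*108-40*64).
184*108 - 40*64 = 17312; reduced mod 197: det = 173, inverse 41.
Build f_{197,P'} and f_{197,Q'} via the 8-bit ladder of 197=11000101_2; evaluate at shifted divisors; quotient in F_{91744599548549^2}.
e_{197}(P',Q') = 11015786755518 + 28056687064981*t.
Raise to 41: e(P,Q) = 81305575077567 + 75036994974532*t in mu_{197}.

81305575077567 + 75036994974532*t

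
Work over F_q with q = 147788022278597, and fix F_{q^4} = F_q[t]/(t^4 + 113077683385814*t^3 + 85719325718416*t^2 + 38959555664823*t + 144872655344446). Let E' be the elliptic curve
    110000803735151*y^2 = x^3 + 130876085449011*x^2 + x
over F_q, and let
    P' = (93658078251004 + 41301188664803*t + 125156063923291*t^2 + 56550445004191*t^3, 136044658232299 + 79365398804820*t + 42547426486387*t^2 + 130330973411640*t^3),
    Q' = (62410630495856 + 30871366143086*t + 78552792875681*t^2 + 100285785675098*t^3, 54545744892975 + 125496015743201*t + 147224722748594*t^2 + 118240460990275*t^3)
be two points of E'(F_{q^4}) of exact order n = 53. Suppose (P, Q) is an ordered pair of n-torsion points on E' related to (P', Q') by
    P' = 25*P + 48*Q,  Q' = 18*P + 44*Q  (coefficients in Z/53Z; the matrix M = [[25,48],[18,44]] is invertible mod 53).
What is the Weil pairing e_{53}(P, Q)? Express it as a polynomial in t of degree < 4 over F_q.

Since e_{53}(P,P)=e_{53}(Q,Q)=1 and e_{53}(Q,P)=e_{53}(P,Q)^{-1}, expanding e_{53}(25*P + 48*Q,18*P + 44*Q) leaves e(P,Q)^det(M).
Hence e(P,Q) = e(P',Q')^{42} where 42 = 24^{-1} mod 53.
Undo Montgomery via alpha=73368838600852, beta=56773145672992: (a',b')=(14400910573522,97993193989983) over F_{147788022278597}.
n = 53 = (110101)_2 (6 bits, wt 4); accumulate f_{53,P'}(Q'+S)/f_{53,P'}(S) along the 5-step ladder.
e_{53}(P',Q') = 106242044391534 + 89987929656036*t + 144176346586581*t^2 + 1874845919886*t^3.
Raise to 42: e(P,Q) = 100519155874679 + 38648474143455*t + 81425434113701*t^2 + 73359476097163*t^3 in mu_{53}.

100519155874679 + 38648474143455*t + 81425434113701*t^2 + 73359476097163*t^3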